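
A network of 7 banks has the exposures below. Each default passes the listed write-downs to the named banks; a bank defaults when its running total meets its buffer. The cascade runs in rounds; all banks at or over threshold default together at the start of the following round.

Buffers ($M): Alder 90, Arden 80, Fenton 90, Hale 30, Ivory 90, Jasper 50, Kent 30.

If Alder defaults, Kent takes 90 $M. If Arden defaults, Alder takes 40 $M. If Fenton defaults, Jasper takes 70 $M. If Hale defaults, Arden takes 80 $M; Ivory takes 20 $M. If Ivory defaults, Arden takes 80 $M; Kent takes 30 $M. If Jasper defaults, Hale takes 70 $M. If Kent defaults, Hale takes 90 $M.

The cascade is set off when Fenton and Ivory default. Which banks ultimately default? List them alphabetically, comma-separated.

Arden, Fenton, Hale, Ivory, Jasper, Kent

Round 1 — Fenton, Ivory default (initial).
  Arden: +80 → 80 ≥ 80
  Jasper: +70 → 70 ≥ 50
  Kent: +30 → 30 ≥ 30
Round 2 — Arden, Jasper, Kent default.
  Alder: +40 → 40 < 90
  Hale: +70+90 → 160 ≥ 30
Round 3 — Hale defaults.
No further defaults.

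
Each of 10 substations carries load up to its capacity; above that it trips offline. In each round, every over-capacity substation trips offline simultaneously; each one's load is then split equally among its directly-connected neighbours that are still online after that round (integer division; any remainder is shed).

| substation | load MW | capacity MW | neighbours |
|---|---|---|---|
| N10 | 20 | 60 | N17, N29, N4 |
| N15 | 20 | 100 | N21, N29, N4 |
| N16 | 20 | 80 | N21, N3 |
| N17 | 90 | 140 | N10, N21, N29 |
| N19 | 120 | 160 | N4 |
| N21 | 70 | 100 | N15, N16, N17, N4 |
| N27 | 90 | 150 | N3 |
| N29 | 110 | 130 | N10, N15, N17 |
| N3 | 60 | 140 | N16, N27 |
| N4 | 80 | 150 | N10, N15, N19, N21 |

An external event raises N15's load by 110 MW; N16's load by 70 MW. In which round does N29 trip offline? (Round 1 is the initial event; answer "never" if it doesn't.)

2

Round 1 — N15 at 130 > 100; N16 at 90 > 80. N15, N16 trip offline.
  N15 sheds 130 MW to N21, N29, N4: 43 each (1 lost).
    N21: 70+43 = 113 > 100
    N29: 110+43 = 153 > 130
    N4: 80+43 = 123 ≤ 150
  N16 sheds 90 MW to N21, N3: 45 each.
    N21: 113+45 = 158 > 100
    N3: 60+45 = 105 ≤ 140
Round 2 — N21, N29 trip offline.
  N21 sheds 158 MW to N17, N4: 79 each.
    N17: 90+79 = 169 > 140
    N4: 123+79 = 202 > 150
  N29 sheds 153 MW to N10, N17: 76 each (1 lost).
    N10: 20+76 = 96 > 60
    N17: 169+76 = 245 > 140
Round 3 — N10, N17, N4 trip offline.
  N10 sheds 96 MW: no online neighbours, lost.
  N17 sheds 245 MW: no online neighbours, lost.
  N4 sheds 202 MW to N19: 202 each.
    N19: 120+202 = 322 > 160
Round 4 — N19 trips offline.
  N19 sheds 322 MW: no online neighbours, lost.
No further trips.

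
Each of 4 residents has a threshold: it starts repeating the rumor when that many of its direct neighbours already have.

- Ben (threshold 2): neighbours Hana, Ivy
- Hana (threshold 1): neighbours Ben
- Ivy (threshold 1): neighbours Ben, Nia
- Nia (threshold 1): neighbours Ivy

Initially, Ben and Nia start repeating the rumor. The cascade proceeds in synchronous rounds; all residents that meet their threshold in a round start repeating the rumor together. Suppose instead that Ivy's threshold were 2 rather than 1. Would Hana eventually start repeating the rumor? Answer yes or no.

yes

With Ivy's threshold at 2:
Round 1 — Ben, Nia start repeating the rumor (initial).
Round 2 — checking thresholds:
  Hana: 1 of 1 neighbours ≥ 1, starts repeating the rumor.
  Ivy: 2 of 2 neighbours ≥ 2, starts repeating the rumor.
Round 3 — no new spreads; cascade stops.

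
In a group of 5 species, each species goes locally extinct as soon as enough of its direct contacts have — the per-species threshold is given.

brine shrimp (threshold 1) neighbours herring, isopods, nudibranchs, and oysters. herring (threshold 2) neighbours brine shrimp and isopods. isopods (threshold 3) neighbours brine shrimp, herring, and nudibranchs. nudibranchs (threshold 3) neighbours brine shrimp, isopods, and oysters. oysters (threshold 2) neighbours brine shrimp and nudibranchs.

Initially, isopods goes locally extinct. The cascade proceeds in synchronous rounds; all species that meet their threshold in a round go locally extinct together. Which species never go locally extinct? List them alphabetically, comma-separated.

nudibranchs, oysters

Round 1 — isopods goes locally extinct (initial).
Round 2 — checking thresholds:
  brine shrimp: 1 of 4 neighbours ≥ 1, goes locally extinct.
  herring: 1 of 2 neighbours < 2, not yet.
  nudibranchs: 1 of 3 neighbours < 3, not yet.
Round 3 — checking thresholds:
  herring: 2 of 2 neighbours ≥ 2, goes locally extinct.
  nudibranchs: 2 of 3 neighbours < 3, not yet.
  oysters: 1 of 2 neighbours < 2, not yet.
Round 4 — no new extinctions; cascade stops.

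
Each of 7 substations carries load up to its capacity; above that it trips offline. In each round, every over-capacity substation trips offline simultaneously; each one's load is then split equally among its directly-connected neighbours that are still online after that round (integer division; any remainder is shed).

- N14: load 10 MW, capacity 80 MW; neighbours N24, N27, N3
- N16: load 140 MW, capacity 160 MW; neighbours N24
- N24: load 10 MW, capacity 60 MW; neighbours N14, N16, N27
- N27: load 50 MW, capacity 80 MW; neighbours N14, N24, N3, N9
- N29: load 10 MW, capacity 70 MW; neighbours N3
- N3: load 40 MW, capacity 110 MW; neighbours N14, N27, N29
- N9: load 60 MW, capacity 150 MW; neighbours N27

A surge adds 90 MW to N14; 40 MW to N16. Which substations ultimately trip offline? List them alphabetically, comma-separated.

N14, N16, N24, N27, N29, N3

Round 1 — N14 at 100 > 80; N16 at 180 > 160. N14, N16 trip offline.
  N14 sheds 100 MW to N24, N27, N3: 33 each (1 lost).
    N24: 10+33 = 43 ≤ 60
    N27: 50+33 = 83 > 80
    N3: 40+33 = 73 ≤ 110
  N16 sheds 180 MW to N24: 180 each.
    N24: 43+180 = 223 > 60
Round 2 — N24, N27 trip offline.
  N24 sheds 223 MW: no online neighbours, lost.
  N27 sheds 83 MW to N3, N9: 41 each (1 lost).
    N3: 73+41 = 114 > 110
    N9: 60+41 = 101 ≤ 150
Round 3 — N3 trips offline.
  N3 sheds 114 MW to N29: 114 each.
    N29: 10+114 = 124 > 70
Round 4 — N29 trips offline.
  N29 sheds 124 MW: no online neighbours, lost.
No further trips.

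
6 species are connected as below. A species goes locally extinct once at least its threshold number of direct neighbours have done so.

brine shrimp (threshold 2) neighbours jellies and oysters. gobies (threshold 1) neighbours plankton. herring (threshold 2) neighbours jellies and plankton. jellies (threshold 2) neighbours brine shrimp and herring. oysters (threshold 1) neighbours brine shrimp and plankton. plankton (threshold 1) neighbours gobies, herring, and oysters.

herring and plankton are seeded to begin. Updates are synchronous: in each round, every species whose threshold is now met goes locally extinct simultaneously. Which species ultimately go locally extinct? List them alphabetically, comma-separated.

Round 1 — herring, plankton go locally extinct (initial).
Round 2 — checking thresholds:
  gobies: 1 of 1 neighbours ≥ 1, goes locally extinct.
  jellies: 1 of 2 neighbours < 2, below threshold.
  oysters: 1 of 2 neighbours ≥ 1, goes locally extinct.
Round 3 — no new extinctions; cascade stops.

gobies, herring, oysters, plankton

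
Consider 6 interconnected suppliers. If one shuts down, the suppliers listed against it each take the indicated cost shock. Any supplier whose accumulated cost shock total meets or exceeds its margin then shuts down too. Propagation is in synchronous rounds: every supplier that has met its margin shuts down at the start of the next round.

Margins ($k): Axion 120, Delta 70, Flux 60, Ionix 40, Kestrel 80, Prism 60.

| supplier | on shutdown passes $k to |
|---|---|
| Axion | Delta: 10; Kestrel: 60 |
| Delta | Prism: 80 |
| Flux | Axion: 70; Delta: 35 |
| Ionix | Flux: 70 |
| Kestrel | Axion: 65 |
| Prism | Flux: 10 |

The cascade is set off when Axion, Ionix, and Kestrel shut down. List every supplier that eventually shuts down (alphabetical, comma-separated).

Axion, Flux, Ionix, Kestrel

Round 1 — Axion, Ionix, Kestrel shut down (initial).
  Delta: +10 → 10 < 70
  Flux: +70 → 70 ≥ 60
Round 2 — Flux shuts down.
  Delta: +35 → 45 < 70
No further shutdowns.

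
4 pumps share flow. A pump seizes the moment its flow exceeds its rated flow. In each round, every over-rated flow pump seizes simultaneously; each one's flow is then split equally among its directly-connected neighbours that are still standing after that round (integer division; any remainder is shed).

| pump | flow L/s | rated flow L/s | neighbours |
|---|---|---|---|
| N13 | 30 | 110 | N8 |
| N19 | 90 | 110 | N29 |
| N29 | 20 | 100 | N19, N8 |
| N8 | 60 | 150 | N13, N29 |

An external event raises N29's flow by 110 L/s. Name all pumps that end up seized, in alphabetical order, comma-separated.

Round 1 — N29 at 130 > 100. N29 seizes.
  N29 sheds 130 L/s to N19, N8: 65 each.
    N19: 90+65 = 155 > 110
    N8: 60+65 = 125 ≤ 150
Round 2 — N19 seizes.
  N19 sheds 155 L/s: no online neighbours, lost.
No further seizures.

N19, N29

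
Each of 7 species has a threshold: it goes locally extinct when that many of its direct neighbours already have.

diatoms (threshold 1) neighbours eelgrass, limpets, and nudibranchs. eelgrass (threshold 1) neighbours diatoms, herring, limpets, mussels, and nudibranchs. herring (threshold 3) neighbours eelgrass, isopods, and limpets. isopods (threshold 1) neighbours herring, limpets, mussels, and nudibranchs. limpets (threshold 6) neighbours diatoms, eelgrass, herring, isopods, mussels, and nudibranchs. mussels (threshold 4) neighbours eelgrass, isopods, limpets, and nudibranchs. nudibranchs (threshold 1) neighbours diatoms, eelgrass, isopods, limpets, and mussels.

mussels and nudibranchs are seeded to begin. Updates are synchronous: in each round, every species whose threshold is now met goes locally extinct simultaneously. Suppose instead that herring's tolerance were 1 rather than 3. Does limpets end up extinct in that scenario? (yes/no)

yes

With herring's tolerance at 1:
Round 1 — mussels, nudibranchs go locally extinct (initial).
Round 2 — checking thresholds:
  diatoms: 1 of 3 neighbours ≥ 1, goes locally extinct.
  eelgrass: 2 of 5 neighbours ≥ 1, goes locally extinct.
  isopods: 2 of 4 neighbours ≥ 1, goes locally extinct.
  limpets: 2 of 6 neighbours < 6, below threshold.
Round 3 — checking thresholds:
  herring: 2 of 3 neighbours ≥ 1, goes locally extinct.
  limpets: 5 of 6 neighbours < 6, below threshold.
Round 4 — checking thresholds:
  limpets: 6 of 6 neighbours ≥ 6, goes locally extinct.
Round 5 — no new extinctions; cascade stops.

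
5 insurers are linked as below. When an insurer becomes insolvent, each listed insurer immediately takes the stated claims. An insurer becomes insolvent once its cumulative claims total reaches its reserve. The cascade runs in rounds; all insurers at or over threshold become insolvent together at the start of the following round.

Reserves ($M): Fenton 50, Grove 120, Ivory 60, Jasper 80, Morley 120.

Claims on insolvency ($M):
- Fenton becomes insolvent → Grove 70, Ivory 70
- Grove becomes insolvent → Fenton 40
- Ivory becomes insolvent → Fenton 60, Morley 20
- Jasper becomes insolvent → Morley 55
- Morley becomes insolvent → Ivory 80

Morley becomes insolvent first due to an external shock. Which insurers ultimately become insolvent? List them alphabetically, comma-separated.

Fenton, Ivory, Morley

Round 1 — Morley becomes insolvent (initial).
  Ivory: +80 → 80 ≥ 60
Round 2 — Ivory becomes insolvent.
  Fenton: +60 → 60 ≥ 50
Round 3 — Fenton becomes insolvent.
  Grove: +70 → 70 < 120
No further insolvencies.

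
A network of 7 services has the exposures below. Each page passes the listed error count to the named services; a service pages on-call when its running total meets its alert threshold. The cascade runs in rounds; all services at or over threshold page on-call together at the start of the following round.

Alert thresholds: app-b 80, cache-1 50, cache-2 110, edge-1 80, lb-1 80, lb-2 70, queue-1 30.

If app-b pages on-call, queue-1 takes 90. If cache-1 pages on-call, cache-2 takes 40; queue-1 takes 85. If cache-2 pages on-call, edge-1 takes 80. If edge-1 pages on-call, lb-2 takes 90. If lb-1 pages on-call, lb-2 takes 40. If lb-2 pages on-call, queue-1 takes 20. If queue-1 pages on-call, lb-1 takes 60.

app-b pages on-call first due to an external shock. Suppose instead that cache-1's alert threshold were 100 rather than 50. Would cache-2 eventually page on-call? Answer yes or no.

With cache-1's alert threshold at 100:
Round 1 — app-b pages on-call (initial).
  queue-1: +90 → 90 ≥ 30
Round 2 — queue-1 pages on-call.
  lb-1: +60 → 60 < 80
No further pages.

no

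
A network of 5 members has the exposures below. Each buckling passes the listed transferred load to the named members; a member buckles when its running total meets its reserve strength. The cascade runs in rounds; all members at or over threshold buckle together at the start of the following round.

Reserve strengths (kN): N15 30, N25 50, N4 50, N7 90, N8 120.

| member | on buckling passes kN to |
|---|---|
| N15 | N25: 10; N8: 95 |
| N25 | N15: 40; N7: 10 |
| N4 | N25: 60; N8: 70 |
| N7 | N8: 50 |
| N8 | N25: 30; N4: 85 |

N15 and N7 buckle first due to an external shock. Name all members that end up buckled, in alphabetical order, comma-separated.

Round 1 — N15, N7 buckle (initial).
  N25: +10 → 10 < 50
  N8: +95+50 → 145 ≥ 120
Round 2 — N8 buckles.
  N25: +30 → 40 < 50
  N4: +85 → 85 ≥ 50
Round 3 — N4 buckles.
  N25: +60 → 100 ≥ 50
Round 4 — N25 buckles.
No further bucklings.

N15, N25, N4, N7, N8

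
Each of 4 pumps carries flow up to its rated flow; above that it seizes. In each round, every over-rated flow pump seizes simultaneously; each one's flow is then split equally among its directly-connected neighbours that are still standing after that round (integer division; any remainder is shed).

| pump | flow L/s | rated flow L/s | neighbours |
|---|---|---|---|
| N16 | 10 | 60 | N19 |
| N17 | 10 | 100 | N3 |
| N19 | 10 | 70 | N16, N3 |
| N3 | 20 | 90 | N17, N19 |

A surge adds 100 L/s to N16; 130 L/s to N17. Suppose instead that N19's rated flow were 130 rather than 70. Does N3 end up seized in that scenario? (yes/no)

With N19's rated flow at 130:
Round 1 — N16 at 110 > 60; N17 at 140 > 100. N16, N17 seize.
  N16 sheds 110 L/s to N19: 110 each.
    N19: 10+110 = 120 ≤ 130
  N17 sheds 140 L/s to N3: 140 each.
    N3: 20+140 = 160 > 90
Round 2 — N3 seizes.
  N3 sheds 160 L/s to N19: 160 each.
    N19: 120+160 = 280 > 130
Round 3 — N19 seizes.
  N19 sheds 280 L/s: no online neighbours, lost.
No further seizures.

yes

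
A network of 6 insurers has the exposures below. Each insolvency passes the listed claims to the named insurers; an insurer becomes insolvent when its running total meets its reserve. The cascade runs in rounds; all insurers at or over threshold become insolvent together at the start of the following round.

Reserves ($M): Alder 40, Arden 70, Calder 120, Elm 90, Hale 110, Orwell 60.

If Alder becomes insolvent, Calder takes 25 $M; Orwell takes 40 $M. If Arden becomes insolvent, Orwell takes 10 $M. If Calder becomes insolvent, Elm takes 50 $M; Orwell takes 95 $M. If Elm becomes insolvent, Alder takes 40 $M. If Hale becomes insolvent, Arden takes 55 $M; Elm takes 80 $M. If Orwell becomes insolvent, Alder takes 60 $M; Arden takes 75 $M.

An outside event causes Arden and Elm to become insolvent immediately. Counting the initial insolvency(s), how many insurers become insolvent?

Round 1 — Arden, Elm become insolvent (initial).
  Alder: +40 → 40 ≥ 40
  Orwell: +10 → 10 < 60
Round 2 — Alder becomes insolvent.
  Calder: +25 → 25 < 120
  Orwell: +40 → 50 < 60
No further insolvencies.

3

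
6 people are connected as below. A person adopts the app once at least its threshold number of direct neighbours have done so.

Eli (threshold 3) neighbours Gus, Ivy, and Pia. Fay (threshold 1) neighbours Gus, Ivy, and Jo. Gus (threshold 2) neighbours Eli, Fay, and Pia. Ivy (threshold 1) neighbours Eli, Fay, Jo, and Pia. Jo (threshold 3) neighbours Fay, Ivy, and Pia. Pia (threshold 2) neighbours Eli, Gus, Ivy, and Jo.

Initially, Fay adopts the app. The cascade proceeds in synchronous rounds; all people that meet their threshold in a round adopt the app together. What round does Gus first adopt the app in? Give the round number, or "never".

never

Round 1 — Fay adopts the app (initial).
Round 2 — checking thresholds:
  Gus: 1 of 3 neighbours < 2, not yet.
  Ivy: 1 of 4 neighbours ≥ 1, adopts the app.
  Jo: 1 of 3 neighbours < 3, not yet.
Round 3 — no new adoptions; cascade stops.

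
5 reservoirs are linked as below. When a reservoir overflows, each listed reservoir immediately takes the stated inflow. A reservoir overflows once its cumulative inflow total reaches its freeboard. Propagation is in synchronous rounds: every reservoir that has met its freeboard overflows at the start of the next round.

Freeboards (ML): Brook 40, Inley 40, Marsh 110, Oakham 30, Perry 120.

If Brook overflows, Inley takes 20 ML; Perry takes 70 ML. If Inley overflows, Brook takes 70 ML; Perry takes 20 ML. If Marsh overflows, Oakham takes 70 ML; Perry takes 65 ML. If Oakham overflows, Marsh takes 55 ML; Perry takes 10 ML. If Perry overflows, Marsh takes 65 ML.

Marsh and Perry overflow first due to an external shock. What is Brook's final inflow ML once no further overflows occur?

0

Round 1 — Marsh, Perry overflow (initial).
  Oakham: +70 → 70 ≥ 30
Round 2 — Oakham overflows.
No further overflows.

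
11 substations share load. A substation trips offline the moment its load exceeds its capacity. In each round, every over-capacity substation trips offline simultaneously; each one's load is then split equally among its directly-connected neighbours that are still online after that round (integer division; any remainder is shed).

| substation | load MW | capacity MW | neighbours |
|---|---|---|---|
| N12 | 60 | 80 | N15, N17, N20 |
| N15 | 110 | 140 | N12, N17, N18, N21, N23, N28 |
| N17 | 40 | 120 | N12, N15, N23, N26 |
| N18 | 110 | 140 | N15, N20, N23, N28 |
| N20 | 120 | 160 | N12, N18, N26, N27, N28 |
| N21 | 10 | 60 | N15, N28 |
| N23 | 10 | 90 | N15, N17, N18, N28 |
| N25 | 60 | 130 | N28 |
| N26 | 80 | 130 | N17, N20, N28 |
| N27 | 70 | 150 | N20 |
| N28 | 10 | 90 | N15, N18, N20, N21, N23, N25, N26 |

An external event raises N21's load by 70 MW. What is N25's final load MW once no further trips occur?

Round 1 — N21 at 80 > 60. N21 trips offline.
  N21 sheds 80 MW to N15, N28: 40 each.
    N15: 110+40 = 150 > 140
    N28: 10+40 = 50 ≤ 90
Round 2 — N15 trips offline.
  N15 sheds 150 MW to N12, N17, N18, N23, N28: 30 each.
    N12: 60+30 = 90 > 80
    N17: 40+30 = 70 ≤ 120
    N18: 110+30 = 140 ≤ 140
    N23: 10+30 = 40 ≤ 90
    N28: 50+30 = 80 ≤ 90
Round 3 — N12 trips offline.
  N12 sheds 90 MW to N17, N20: 45 each.
    N17: 70+45 = 115 ≤ 120
    N20: 120+45 = 165 > 160
Round 4 — N20 trips offline.
  N20 sheds 165 MW to N18, N26, N27, N28: 41 each (1 lost).
    N18: 140+41 = 181 > 140
    N26: 80+41 = 121 ≤ 130
    N27: 70+41 = 111 ≤ 150
    N28: 80+41 = 121 > 90
Round 5 — N18, N28 trip offline.
  N18 sheds 181 MW to N23: 181 each.
    N23: 40+181 = 221 > 90
  N28 sheds 121 MW to N23, N25, N26: 40 each (1 lost).
    N23: 221+40 = 261 > 90
    N25: 60+40 = 100 ≤ 130
    N26: 121+40 = 161 > 130
Round 6 — N23, N26 trip offline.
  N23 sheds 261 MW to N17: 261 each.
    N17: 115+261 = 376 > 120
  N26 sheds 161 MW to N17: 161 each.
    N17: 376+161 = 537 > 120
Round 7 — N17 trips offline.
  N17 sheds 537 MW: no online neighbours, lost.
No further trips.

100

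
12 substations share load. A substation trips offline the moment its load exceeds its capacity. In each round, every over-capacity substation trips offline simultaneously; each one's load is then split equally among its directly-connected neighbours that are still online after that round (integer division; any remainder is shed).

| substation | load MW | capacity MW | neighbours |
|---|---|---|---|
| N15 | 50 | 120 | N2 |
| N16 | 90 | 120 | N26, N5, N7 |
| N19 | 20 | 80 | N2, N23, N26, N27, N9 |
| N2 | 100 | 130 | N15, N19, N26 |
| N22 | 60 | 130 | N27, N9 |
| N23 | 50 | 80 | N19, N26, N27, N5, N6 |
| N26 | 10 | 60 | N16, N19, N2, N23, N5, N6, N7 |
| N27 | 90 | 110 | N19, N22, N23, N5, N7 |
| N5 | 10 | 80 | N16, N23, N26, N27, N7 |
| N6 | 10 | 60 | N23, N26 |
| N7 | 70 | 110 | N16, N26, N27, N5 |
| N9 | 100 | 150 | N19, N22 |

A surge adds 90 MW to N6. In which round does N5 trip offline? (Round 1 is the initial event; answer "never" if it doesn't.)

5

Round 1 — N6 at 100 > 60. N6 trips offline.
  N6 sheds 100 MW to N23, N26: 50 each.
    N23: 50+50 = 100 > 80
    N26: 10+50 = 60 ≤ 60
Round 2 — N23 trips offline.
  N23 sheds 100 MW to N19, N26, N27, N5: 25 each.
    N19: 20+25 = 45 ≤ 80
    N26: 60+25 = 85 > 60
    N27: 90+25 = 115 > 110
    N5: 10+25 = 35 ≤ 80
Round 3 — N26, N27 trip offline.
  N26 sheds 85 MW to N16, N19, N2, N5, N7: 17 each.
    N16: 90+17 = 107 ≤ 120
    N19: 45+17 = 62 ≤ 80
    N2: 100+17 = 117 ≤ 130
    N5: 35+17 = 52 ≤ 80
    N7: 70+17 = 87 ≤ 110
  N27 sheds 115 MW to N19, N22, N5, N7: 28 each (3 lost).
    N19: 62+28 = 90 > 80
    N22: 60+28 = 88 ≤ 130
    N5: 52+28 = 80 ≤ 80
    N7: 87+28 = 115 > 110
Round 4 — N19, N7 trip offline.
  N19 sheds 90 MW to N2, N9: 45 each.
    N2: 117+45 = 162 > 130
    N9: 100+45 = 145 ≤ 150
  N7 sheds 115 MW to N16, N5: 57 each (1 lost).
    N16: 107+57 = 164 > 120
    N5: 80+57 = 137 > 80
Round 5 — N16, N2, N5 trip offline.
  N16 sheds 164 MW: no online neighbours, lost.
  N2 sheds 162 MW to N15: 162 each.
    N15: 50+162 = 212 > 120
  N5 sheds 137 MW: no online neighbours, lost.
Round 6 — N15 trips offline.
  N15 sheds 212 MW: no online neighbours, lost.
No further trips.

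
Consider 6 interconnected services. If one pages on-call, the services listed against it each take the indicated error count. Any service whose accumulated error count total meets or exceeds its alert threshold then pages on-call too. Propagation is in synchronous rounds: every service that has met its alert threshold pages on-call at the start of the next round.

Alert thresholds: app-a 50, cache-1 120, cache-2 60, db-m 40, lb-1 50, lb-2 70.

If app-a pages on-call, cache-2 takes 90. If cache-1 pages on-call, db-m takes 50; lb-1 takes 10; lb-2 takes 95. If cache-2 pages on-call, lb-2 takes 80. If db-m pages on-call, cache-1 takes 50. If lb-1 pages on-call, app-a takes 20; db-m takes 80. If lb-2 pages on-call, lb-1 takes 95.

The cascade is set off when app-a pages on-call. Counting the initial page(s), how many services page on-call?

5

Round 1 — app-a pages on-call (initial).
  cache-2: +90 → 90 ≥ 60
Round 2 — cache-2 pages on-call.
  lb-2: +80 → 80 ≥ 70
Round 3 — lb-2 pages on-call.
  lb-1: +95 → 95 ≥ 50
Round 4 — lb-1 pages on-call.
  db-m: +80 → 80 ≥ 40
Round 5 — db-m pages on-call.
  cache-1: +50 → 50 < 120
No further pages.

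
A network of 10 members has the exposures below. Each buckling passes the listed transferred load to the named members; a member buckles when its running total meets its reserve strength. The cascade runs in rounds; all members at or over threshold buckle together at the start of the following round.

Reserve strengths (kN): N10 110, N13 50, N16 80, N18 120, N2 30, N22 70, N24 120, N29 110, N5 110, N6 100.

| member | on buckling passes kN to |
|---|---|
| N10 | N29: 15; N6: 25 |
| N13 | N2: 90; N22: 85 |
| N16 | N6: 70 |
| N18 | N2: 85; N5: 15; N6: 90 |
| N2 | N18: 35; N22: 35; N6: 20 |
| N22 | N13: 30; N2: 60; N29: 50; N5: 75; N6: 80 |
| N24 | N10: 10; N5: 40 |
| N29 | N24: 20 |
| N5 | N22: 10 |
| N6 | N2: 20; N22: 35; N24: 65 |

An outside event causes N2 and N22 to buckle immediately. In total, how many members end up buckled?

Round 1 — N2, N22 buckle (initial).
  N13: +30 → 30 < 50
  N18: +35 → 35 < 120
  N29: +50 → 50 < 110
  N5: +75 → 75 < 110
  N6: +20+80 → 100 ≥ 100
Round 2 — N6 buckles.
  N24: +65 → 65 < 120
No further bucklings.

3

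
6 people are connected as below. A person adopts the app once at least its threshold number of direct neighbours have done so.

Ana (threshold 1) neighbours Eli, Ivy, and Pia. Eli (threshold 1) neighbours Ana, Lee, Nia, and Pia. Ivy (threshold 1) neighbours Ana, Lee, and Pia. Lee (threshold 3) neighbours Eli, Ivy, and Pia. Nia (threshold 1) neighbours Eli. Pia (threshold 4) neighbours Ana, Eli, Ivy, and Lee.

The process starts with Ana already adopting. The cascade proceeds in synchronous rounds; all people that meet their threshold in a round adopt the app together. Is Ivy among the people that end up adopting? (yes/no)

yes

Round 1 — Ana adopts the app (initial).
Round 2 — checking thresholds:
  Eli: 1 of 4 neighbours ≥ 1, adopts the app.
  Ivy: 1 of 3 neighbours ≥ 1, adopts the app.
  Pia: 1 of 4 neighbours < 4, holds.
Round 3 — checking thresholds:
  Lee: 2 of 3 neighbours < 3, holds.
  Nia: 1 of 1 neighbours ≥ 1, adopts the app.
  Pia: 3 of 4 neighbours < 4, holds.
Round 4 — no new adoptions; cascade stops.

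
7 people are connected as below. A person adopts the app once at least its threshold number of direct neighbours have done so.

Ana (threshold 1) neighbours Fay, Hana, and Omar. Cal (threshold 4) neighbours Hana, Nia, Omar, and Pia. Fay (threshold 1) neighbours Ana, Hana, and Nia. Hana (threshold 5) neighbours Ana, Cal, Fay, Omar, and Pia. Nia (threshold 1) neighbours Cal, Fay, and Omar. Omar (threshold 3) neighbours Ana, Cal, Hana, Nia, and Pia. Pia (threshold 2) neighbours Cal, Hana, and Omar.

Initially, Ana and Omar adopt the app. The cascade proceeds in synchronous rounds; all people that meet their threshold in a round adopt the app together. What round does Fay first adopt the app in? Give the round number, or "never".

Round 1 — Ana, Omar adopt the app (initial).
Round 2 — checking thresholds:
  Cal: 1 of 4 neighbours < 4, holds.
  Fay: 1 of 3 neighbours ≥ 1, adopts the app.
  Hana: 2 of 5 neighbours < 5, holds.
  Nia: 1 of 3 neighbours ≥ 1, adopts the app.
  Pia: 1 of 3 neighbours < 2, holds.
Round 3 — no new adoptions; cascade stops.

2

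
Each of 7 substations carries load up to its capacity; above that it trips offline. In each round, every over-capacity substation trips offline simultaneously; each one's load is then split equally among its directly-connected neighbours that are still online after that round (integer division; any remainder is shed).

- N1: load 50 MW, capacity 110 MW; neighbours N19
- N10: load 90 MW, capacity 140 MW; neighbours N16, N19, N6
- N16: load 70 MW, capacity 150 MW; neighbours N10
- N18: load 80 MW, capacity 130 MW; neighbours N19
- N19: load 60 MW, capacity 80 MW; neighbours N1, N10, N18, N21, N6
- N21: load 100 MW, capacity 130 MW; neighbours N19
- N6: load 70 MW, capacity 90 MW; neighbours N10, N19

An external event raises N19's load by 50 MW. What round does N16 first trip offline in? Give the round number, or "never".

4

Round 1 — N19 at 110 > 80. N19 trips offline.
  N19 sheds 110 MW to N1, N10, N18, N21, N6: 22 each.
    N1: 50+22 = 72 ≤ 110
    N10: 90+22 = 112 ≤ 140
    N18: 80+22 = 102 ≤ 130
    N21: 100+22 = 122 ≤ 130
    N6: 70+22 = 92 > 90
Round 2 — N6 trips offline.
  N6 sheds 92 MW to N10: 92 each.
    N10: 112+92 = 204 > 140
Round 3 — N10 trips offline.
  N10 sheds 204 MW to N16: 204 each.
    N16: 70+204 = 274 > 150
Round 4 — N16 trips offline.
  N16 sheds 274 MW: no online neighbours, lost.
No further trips.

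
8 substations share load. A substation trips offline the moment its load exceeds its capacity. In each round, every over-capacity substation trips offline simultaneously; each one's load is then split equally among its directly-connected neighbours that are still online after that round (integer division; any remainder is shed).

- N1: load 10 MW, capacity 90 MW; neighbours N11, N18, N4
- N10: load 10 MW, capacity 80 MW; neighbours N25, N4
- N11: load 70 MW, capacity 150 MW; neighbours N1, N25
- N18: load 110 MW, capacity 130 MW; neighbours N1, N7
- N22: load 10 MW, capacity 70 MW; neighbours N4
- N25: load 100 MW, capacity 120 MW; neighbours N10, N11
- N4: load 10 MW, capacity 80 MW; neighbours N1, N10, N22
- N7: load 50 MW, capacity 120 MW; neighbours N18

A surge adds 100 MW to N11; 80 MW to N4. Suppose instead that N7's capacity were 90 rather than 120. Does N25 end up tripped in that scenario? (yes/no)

With N7's capacity at 90:
Round 1 — N11 at 170 > 150; N4 at 90 > 80. N11, N4 trip offline.
  N11 sheds 170 MW to N1, N25: 85 each.
    N1: 10+85 = 95 > 90
    N25: 100+85 = 185 > 120
  N4 sheds 90 MW to N1, N10, N22: 30 each.
    N1: 95+30 = 125 > 90
    N10: 10+30 = 40 ≤ 80
    N22: 10+30 = 40 ≤ 70
Round 2 — N1, N25 trip offline.
  N1 sheds 125 MW to N18: 125 each.
    N18: 110+125 = 235 > 130
  N25 sheds 185 MW to N10: 185 each.
    N10: 40+185 = 225 > 80
Round 3 — N10, N18 trip offline.
  N10 sheds 225 MW: no online neighbours, lost.
  N18 sheds 235 MW to N7: 235 each.
    N7: 50+235 = 285 > 90
Round 4 — N7 trips offline.
  N7 sheds 285 MW: no online neighbours, lost.
No further trips.

yes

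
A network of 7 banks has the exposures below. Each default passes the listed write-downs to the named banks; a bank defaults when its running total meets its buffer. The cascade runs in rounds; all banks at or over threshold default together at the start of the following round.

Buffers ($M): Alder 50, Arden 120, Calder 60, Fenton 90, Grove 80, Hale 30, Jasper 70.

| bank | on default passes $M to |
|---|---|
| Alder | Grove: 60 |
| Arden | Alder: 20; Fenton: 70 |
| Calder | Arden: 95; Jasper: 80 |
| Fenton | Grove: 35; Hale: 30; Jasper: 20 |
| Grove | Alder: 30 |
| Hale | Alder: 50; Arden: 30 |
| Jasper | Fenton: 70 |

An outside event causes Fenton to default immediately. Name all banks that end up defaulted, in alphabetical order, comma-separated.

Alder, Fenton, Grove, Hale

Round 1 — Fenton defaults (initial).
  Grove: +35 → 35 < 80
  Hale: +30 → 30 ≥ 30
  Jasper: +20 → 20 < 70
Round 2 — Hale defaults.
  Alder: +50 → 50 ≥ 50
  Arden: +30 → 30 < 120
Round 3 — Alder defaults.
  Grove: +60 → 95 ≥ 80
Round 4 — Grove defaults.
No further defaults.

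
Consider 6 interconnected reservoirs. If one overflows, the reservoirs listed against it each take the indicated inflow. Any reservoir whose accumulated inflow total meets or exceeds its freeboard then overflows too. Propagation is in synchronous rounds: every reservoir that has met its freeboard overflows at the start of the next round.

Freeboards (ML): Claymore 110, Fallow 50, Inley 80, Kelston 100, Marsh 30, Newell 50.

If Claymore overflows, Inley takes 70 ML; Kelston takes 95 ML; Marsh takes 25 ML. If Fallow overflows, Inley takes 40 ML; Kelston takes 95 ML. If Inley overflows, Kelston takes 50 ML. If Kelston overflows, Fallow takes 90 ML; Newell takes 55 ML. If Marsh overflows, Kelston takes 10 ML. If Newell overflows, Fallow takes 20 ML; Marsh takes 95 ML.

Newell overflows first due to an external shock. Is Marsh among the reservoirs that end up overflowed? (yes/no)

yes

Round 1 — Newell overflows (initial).
  Fallow: +20 → 20 < 50
  Marsh: +95 → 95 ≥ 30
Round 2 — Marsh overflows.
  Kelston: +10 → 10 < 100
No further overflows.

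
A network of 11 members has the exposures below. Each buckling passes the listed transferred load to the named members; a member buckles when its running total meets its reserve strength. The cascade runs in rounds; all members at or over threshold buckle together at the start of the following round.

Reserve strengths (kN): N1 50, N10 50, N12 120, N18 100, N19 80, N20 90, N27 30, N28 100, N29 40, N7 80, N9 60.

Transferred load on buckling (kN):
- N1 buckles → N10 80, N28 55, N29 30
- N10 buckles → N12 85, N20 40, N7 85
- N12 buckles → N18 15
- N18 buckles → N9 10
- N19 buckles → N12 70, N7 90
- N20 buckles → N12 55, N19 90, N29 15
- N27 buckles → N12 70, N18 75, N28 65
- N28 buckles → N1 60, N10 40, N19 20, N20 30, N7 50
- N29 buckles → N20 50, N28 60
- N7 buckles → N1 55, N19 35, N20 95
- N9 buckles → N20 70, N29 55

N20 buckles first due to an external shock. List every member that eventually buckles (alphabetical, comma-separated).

N1, N10, N12, N19, N20, N28, N29, N7

Round 1 — N20 buckles (initial).
  N12: +55 → 55 < 120
  N19: +90 → 90 ≥ 80
  N29: +15 → 15 < 40
Round 2 — N19 buckles.
  N12: +70 → 125 ≥ 120
  N7: +90 → 90 ≥ 80
Round 3 — N12, N7 buckle.
  N1: +55 → 55 ≥ 50
  N18: +15 → 15 < 100
Round 4 — N1 buckles.
  N10: +80 → 80 ≥ 50
  N28: +55 → 55 < 100
  N29: +30 → 45 ≥ 40
Round 5 — N10, N29 buckle.
  N28: +60 → 115 ≥ 100
Round 6 — N28 buckles.
No further bucklings.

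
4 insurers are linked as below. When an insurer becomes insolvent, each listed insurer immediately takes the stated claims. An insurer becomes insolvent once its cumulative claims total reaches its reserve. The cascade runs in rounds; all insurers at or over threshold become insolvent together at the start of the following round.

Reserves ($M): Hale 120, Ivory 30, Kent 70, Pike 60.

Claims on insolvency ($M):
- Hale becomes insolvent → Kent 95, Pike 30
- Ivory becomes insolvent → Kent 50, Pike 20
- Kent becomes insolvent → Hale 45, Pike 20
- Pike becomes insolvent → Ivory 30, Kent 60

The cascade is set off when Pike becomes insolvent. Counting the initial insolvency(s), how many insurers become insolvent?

Round 1 — Pike becomes insolvent (initial).
  Ivory: +30 → 30 ≥ 30
  Kent: +60 → 60 < 70
Round 2 — Ivory becomes insolvent.
  Kent: +50 → 110 ≥ 70
Round 3 — Kent becomes insolvent.
  Hale: +45 → 45 < 120
No further insolvencies.

3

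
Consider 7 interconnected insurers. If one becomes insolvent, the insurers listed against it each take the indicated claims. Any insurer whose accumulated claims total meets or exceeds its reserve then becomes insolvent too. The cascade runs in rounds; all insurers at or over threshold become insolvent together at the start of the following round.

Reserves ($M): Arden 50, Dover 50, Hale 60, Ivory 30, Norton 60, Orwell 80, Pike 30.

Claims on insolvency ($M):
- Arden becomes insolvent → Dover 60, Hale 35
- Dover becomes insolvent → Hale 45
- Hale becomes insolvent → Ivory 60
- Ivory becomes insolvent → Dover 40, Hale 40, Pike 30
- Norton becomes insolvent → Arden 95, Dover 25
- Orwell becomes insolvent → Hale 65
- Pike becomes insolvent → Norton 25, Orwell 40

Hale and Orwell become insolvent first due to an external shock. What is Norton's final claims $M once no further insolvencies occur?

Round 1 — Hale, Orwell become insolvent (initial).
  Ivory: +60 → 60 ≥ 30
Round 2 — Ivory becomes insolvent.
  Dover: +40 → 40 < 50
  Pike: +30 → 30 ≥ 30
Round 3 — Pike becomes insolvent.
  Norton: +25 → 25 < 60
No further insolvencies.

25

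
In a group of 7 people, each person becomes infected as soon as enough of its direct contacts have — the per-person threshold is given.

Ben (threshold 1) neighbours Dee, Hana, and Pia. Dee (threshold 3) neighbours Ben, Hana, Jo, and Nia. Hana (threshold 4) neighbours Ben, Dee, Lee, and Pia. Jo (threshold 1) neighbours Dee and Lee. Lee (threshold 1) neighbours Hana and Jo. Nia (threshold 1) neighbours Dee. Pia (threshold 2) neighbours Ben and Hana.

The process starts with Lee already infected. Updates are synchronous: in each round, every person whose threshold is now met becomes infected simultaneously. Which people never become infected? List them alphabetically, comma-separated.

Ben, Dee, Hana, Nia, Pia

Round 1 — Lee becomes infected (initial).
Round 2 — checking thresholds:
  Hana: 1 of 4 neighbours < 4, below threshold.
  Jo: 1 of 2 neighbours ≥ 1, becomes infected.
Round 3 — no new infections; cascade stops.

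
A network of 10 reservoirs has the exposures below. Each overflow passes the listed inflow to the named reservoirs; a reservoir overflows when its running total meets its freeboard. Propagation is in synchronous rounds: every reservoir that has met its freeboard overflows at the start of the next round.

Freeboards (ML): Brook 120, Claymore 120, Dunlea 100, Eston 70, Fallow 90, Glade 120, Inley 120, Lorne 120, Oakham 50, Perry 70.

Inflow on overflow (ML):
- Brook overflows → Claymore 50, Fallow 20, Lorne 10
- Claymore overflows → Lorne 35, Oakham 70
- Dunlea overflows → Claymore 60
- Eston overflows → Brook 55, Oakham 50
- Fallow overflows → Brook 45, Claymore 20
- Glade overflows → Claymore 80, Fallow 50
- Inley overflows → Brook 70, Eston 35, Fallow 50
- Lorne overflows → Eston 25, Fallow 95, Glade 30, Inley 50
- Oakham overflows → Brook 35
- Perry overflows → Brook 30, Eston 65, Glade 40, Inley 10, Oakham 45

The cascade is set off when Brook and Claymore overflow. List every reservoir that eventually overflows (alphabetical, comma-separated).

Brook, Claymore, Oakham

Round 1 — Brook, Claymore overflow (initial).
  Fallow: +20 → 20 < 90
  Lorne: +10+35 → 45 < 120
  Oakham: +70 → 70 ≥ 50
Round 2 — Oakham overflows.
No further overflows.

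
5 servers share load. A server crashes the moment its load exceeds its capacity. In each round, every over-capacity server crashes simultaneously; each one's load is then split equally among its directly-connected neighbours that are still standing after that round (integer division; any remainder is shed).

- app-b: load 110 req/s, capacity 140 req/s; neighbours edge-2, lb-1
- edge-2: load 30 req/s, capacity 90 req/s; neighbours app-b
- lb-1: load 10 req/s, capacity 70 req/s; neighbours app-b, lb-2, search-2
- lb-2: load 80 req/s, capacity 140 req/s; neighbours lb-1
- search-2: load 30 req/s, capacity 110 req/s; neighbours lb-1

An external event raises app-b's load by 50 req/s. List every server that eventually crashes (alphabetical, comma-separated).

Round 1 — app-b at 160 > 140. app-b crashes.
  app-b sheds 160 req/s to edge-2, lb-1: 80 each.
    edge-2: 30+80 = 110 > 90
    lb-1: 10+80 = 90 > 70
Round 2 — edge-2, lb-1 crash.
  edge-2 sheds 110 req/s: no online neighbours, lost.
  lb-1 sheds 90 req/s to lb-2, search-2: 45 each.
    lb-2: 80+45 = 125 ≤ 140
    search-2: 30+45 = 75 ≤ 110
No further crashes.

app-b, edge-2, lb-1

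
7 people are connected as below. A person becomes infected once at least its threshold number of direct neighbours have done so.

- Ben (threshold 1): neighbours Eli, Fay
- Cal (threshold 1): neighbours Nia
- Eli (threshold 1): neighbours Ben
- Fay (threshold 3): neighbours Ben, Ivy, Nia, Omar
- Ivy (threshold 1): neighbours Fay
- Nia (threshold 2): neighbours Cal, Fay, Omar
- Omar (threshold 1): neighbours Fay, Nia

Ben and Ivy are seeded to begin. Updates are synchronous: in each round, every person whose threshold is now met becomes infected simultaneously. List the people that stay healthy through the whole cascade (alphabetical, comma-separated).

Cal, Fay, Nia, Omar

Round 1 — Ben, Ivy become infected (initial).
Round 2 — checking thresholds:
  Eli: 1 of 1 neighbours ≥ 1, becomes infected.
  Fay: 2 of 4 neighbours < 3, not yet.
Round 3 — no new infections; cascade stops.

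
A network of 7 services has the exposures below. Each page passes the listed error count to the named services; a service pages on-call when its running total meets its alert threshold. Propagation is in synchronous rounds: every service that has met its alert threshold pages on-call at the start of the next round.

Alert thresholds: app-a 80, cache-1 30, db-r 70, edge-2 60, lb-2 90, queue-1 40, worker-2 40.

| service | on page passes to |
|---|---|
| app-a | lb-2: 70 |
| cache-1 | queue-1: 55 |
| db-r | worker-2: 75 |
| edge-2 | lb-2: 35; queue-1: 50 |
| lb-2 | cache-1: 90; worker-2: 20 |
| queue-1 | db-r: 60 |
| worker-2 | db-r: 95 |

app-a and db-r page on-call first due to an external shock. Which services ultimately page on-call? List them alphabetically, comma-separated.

app-a, db-r, worker-2

Round 1 — app-a, db-r page on-call (initial).
  lb-2: +70 → 70 < 90
  worker-2: +75 → 75 ≥ 40
Round 2 — worker-2 pages on-call.
No further pages.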